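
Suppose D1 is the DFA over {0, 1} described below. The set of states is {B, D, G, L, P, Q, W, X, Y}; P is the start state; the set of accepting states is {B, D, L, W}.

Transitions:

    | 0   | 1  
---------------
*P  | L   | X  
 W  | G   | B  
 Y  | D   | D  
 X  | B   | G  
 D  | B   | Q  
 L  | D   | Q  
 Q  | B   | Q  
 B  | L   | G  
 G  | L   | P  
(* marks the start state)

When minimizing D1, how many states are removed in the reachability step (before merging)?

2

No path from P leads to W, Y; the other 7 states are all reachable.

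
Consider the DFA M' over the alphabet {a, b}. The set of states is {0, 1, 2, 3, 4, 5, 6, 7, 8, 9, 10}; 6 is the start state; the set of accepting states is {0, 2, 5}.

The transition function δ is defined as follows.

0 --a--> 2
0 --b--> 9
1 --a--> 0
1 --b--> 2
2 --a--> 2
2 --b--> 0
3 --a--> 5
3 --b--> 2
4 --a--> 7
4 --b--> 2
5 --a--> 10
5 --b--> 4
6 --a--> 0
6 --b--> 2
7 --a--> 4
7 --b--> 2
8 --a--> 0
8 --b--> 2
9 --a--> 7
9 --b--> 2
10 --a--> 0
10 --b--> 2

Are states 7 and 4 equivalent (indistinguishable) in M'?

First remove the unreachable states {1,3,5,8,10}; 6 states remain.
Start with accepting vs non-accepting: {0,2} | {4,6,7,9}.
On input b, block {0,2} splits into {0} and {2}.
Split {4,6,7,9} by δ(·,a) → {4,7,9} and {6}.
No further refinement is possible. Final partition (4 blocks): {0} | {4,7,9} | {2} | {6}.
7 and 4 lie in the same block of the stable partition, so they are equivalent — no string distinguishes them.

Yes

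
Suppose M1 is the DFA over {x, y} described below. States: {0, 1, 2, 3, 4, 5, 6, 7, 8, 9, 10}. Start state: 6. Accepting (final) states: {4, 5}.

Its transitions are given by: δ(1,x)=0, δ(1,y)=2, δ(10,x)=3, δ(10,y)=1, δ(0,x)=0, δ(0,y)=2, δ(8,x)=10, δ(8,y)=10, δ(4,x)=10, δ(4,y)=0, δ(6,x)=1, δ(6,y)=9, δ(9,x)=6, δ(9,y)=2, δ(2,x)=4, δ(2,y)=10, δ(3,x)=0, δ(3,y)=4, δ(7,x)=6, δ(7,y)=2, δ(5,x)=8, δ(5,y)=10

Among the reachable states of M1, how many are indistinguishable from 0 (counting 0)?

First remove the unreachable states {5,7,8}; 8 states remain.
P0 = {4} | {0,1,2,3,6,9,10}.
On input x, block {0,1,2,3,6,9,10} splits into {0,1,3,6,9,10} and {2}.
Split {0,1,3,6,9,10} by δ(·,y) → {0,1,9} and {6,10} and {3}.
Refine {0,1,9} on symbol x: members go to different blocks, giving {0,1} and {9}.
On input x, block {6,10} splits into {6} and {10}.
The partition is now stable with 7 blocks: {4} | {0,1} | {2} | {6} | {3} | {9} | {10}.
The equivalence class containing 0 is {0,1}, of size 2.

2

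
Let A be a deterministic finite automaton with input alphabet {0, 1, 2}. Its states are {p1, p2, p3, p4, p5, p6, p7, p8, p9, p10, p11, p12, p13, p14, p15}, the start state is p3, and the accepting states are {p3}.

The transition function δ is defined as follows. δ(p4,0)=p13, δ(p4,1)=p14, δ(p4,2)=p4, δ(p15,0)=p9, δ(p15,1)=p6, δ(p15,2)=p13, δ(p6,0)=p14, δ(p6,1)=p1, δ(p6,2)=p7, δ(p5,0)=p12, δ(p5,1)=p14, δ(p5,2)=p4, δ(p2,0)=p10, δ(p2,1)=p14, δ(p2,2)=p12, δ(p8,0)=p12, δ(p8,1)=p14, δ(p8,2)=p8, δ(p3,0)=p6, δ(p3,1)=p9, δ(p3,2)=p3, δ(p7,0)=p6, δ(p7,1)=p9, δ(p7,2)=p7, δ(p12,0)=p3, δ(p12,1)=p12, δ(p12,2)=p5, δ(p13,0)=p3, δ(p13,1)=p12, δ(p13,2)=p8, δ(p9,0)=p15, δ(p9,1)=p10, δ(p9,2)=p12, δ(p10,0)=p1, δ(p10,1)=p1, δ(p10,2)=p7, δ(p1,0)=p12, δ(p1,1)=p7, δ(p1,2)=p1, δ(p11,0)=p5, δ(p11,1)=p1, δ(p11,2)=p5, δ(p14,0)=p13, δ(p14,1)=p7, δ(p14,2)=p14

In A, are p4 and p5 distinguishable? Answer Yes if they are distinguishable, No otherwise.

No

First remove the unreachable states {p2,p11}; 13 states remain.
Start with accepting vs non-accepting: {p3} | {p1,p4,p5,p6,p7,p8,p9,p10,p12,p13,p14,p15}.
On input 0, block {p1,p4,p5,p6,p7,p8,p9,p10,p12,p13,p14,p15} splits into {p1,p4,p5,p6,p7,p8,p9,p10,p14,p15} and {p12,p13}.
Refine {p1,p4,p5,p6,p7,p8,p9,p10,p14,p15} on symbol 0: members go to different blocks, giving {p1,p4,p5,p8,p14} and {p6,p7,p9,p10,p15}.
Refine {p1,p4,p5,p8,p14} on symbol 1: members go to different blocks, giving {p4,p5,p8} and {p1,p14}.
Split {p6,p7,p9,p10,p15} by δ(·,0) → {p7,p9,p15} and {p6,p10}.
Split {p7,p9,p15} by δ(·,0) → {p9,p15} and {p7}.
Stable partition: {p3} | {p4,p5,p8} | {p12,p13} | {p9,p15} | {p1,p14} | {p6,p10} | {p7} — 7 equivalence classes.
p4 and p5 lie in the same block of the stable partition, so they are equivalent — no string distinguishes them.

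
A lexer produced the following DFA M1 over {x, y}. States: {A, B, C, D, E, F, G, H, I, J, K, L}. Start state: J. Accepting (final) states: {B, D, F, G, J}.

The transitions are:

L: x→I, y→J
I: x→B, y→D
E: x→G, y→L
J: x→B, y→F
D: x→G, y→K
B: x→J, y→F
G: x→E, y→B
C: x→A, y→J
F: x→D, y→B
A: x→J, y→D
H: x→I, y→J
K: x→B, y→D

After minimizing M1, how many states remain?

7

States {A,C,H} cannot be reached from the start state, so discard them.
Initial partition by acceptance: {B,D,F,G,J} | {E,I,K,L}.
Split {B,D,F,G,J} by δ(·,x) → {B,D,F,J} and {G}.
Split {B,D,F,J} by δ(·,x) → {B,F,J} and {D}.
Split {B,F,J} by δ(·,x) → {B,J} and {F}.
Split {E,I,K,L} by δ(·,x) → {I,K} and {E} and {L}.
Stable partition: {B,J} | {I,K} | {G} | {D} | {F} | {E} | {L} — 7 equivalence classes.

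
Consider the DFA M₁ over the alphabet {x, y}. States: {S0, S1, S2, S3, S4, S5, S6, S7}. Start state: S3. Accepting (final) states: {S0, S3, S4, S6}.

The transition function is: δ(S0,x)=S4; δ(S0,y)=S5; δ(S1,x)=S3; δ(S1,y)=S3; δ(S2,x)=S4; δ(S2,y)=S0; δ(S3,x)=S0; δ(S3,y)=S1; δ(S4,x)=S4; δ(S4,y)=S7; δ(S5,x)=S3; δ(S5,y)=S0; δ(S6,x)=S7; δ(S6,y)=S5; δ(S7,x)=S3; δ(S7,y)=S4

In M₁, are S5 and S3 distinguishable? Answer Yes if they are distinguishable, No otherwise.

First remove the unreachable states {S2,S6}; 6 states remain.
Initial partition by acceptance: {S0,S3,S4} | {S1,S5,S7}.
Stable partition: {S0,S3,S4} | {S1,S5,S7} — 2 equivalence classes.
S5 and S3 end up in different blocks, so they are distinguishable. For instance, the string 'ε' is accepted from only S3.

Yes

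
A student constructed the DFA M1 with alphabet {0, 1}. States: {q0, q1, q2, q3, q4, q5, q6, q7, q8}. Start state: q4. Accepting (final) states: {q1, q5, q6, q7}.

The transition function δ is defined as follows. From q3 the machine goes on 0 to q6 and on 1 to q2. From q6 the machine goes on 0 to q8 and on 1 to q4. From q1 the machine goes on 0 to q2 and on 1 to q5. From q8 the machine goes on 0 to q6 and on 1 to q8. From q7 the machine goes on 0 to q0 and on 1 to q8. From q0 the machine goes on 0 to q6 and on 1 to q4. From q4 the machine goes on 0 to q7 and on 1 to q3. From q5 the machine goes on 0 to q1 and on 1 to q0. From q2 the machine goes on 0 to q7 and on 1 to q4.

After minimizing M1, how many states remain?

2

First remove the unreachable states {q1,q5}; 7 states remain.
P0 = {q6,q7} | {q0,q2,q3,q4,q8}.
The partition is now stable with 2 blocks: {q6,q7} | {q0,q2,q3,q4,q8}.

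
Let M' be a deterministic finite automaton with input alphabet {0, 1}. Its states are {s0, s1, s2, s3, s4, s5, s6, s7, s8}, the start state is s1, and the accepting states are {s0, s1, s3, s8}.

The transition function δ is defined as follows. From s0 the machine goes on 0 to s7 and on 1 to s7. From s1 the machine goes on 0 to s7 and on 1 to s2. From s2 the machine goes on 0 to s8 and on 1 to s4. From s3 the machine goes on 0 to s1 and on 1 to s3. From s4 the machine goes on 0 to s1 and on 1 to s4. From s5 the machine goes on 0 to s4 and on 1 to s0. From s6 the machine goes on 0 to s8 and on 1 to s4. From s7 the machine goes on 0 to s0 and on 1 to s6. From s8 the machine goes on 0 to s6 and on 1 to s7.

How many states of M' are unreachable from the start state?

2

Starting at s1 and following transitions, the reachable set is {s0, s1, s2, s4, s6, s7, s8}. That leaves s3, s5 unreachable — 2 in total.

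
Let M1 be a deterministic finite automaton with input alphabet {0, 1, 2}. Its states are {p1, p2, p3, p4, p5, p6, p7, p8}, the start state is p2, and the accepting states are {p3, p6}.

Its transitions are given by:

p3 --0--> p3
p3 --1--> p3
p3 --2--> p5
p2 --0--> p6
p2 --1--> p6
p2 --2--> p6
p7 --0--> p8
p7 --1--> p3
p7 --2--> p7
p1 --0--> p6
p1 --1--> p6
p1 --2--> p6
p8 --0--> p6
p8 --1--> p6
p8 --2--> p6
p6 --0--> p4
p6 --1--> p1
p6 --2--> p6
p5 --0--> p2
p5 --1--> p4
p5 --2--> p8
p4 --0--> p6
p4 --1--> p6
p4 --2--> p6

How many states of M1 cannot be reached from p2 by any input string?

Starting at p2 and following transitions, the reachable set is {p1, p2, p4, p6}. That leaves p3, p5, p7, p8 unreachable — 4 in total.

4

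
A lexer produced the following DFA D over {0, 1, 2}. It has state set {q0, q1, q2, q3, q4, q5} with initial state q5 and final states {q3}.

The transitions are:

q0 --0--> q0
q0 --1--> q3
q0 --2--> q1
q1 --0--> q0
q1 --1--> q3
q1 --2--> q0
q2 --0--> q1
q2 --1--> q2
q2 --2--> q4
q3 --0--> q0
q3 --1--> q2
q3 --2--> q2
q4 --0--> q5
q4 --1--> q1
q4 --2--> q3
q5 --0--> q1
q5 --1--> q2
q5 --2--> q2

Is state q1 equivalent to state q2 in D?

No

Every state is reachable, so we keep all 6.
Start with accepting vs non-accepting: {q3} | {q0,q1,q2,q4,q5}.
Refine {q0,q1,q2,q4,q5} on symbol 1: members go to different blocks, giving {q2,q4,q5} and {q0,q1}.
On input 0, block {q2,q4,q5} splits into {q2,q5} and {q4}.
Split {q2,q5} by δ(·,2) → {q2} and {q5}.
The partition is now stable with 5 blocks: {q3} | {q2} | {q0,q1} | {q4} | {q5}.
q1 and q2 end up in different blocks, so they are distinguishable. For instance, the string '1' is accepted from only q1.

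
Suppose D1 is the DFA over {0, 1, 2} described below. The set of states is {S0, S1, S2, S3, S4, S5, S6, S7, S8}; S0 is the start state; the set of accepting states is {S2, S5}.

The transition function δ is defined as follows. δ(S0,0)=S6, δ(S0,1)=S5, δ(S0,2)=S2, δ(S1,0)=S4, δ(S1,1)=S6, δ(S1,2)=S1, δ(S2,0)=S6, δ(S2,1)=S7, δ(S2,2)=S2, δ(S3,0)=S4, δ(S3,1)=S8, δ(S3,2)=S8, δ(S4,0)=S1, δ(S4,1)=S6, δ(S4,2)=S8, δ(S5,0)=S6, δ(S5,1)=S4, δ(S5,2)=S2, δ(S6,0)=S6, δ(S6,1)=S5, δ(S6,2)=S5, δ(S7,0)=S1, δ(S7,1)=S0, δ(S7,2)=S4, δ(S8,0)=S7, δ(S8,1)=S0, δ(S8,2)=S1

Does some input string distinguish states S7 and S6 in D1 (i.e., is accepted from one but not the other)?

First remove the unreachable states {S3}; 8 states remain.
Start with accepting vs non-accepting: {S2,S5} | {S0,S1,S4,S6,S7,S8}.
Refine {S0,S1,S4,S6,S7,S8} on symbol 1: members go to different blocks, giving {S1,S4,S7,S8} and {S0,S6}.
No further refinement is possible. Final partition (3 blocks): {S2,S5} | {S1,S4,S7,S8} | {S0,S6}.
S7 and S6 end up in different blocks, so they are distinguishable. For instance, the string '1' is accepted from only S6.

Yes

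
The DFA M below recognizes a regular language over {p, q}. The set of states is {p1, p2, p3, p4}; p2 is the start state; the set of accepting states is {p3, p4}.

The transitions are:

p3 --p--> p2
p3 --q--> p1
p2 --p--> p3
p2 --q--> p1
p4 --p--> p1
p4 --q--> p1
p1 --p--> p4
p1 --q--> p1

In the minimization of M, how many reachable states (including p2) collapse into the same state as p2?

2

Every state is reachable, so we keep all 4.
Initial partition by acceptance: {p3,p4} | {p1,p2}.
Stable partition: {p3,p4} | {p1,p2} — 2 equivalence classes.
The equivalence class containing p2 is {p1,p2}, of size 2.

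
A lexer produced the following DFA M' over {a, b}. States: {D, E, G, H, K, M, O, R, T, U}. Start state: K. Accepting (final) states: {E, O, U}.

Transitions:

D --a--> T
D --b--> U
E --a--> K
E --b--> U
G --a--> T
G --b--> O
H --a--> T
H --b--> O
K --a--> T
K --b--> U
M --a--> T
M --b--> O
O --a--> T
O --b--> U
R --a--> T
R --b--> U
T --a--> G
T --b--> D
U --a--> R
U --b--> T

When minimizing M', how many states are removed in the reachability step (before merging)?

3

Starting at K and following transitions, the reachable set is {D, G, K, O, R, T, U}. That leaves E, H, M unreachable — 3 in total.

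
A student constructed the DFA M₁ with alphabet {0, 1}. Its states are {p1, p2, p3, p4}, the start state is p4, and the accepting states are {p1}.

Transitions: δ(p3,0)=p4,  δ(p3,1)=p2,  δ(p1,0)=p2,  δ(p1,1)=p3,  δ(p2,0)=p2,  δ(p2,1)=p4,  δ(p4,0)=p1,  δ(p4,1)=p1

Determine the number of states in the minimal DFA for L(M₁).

P0 = {p1} | {p2,p3,p4}.
Split {p2,p3,p4} by δ(·,0) → {p2,p3} and {p4}.
Split {p2,p3} by δ(·,0) → {p2} and {p3}.
The partition is now stable with 4 blocks: {p1} | {p2} | {p4} | {p3}.

4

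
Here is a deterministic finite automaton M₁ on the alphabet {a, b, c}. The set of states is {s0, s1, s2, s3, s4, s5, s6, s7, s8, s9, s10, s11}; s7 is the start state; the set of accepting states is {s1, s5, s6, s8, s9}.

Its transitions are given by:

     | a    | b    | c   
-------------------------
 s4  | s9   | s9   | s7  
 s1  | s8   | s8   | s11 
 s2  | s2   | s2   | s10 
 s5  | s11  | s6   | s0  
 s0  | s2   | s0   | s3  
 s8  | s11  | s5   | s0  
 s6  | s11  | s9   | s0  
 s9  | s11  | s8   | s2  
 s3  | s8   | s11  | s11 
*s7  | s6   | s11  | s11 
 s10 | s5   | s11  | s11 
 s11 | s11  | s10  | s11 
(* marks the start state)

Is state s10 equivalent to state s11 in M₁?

No

First remove the unreachable states {s1,s4}; 10 states remain.
Start with accepting vs non-accepting: {s5,s6,s8,s9} | {s0,s2,s3,s7,s10,s11}.
On input a, block {s0,s2,s3,s7,s10,s11} splits into {s0,s2,s11} and {s3,s7,s10}.
On input b, block {s0,s2,s11} splits into {s0,s2} and {s11}.
No further refinement is possible. Final partition (4 blocks): {s5,s6,s8,s9} | {s0,s2} | {s3,s7,s10} | {s11}.
s10 and s11 end up in different blocks, so they are distinguishable. For instance, the string 'a' is accepted from only s10.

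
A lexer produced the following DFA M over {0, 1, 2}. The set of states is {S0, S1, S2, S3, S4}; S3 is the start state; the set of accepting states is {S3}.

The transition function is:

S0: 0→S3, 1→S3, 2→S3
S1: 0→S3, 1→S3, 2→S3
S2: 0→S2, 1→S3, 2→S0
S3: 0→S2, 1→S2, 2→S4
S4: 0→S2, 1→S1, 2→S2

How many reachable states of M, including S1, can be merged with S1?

All states are reachable from the start state.
P0 = {S3} | {S0,S1,S2,S4}.
On input 0, block {S0,S1,S2,S4} splits into {S0,S1} and {S2,S4}.
Split {S2,S4} by δ(·,1) → {S2} and {S4}.
The partition is now stable with 4 blocks: {S3} | {S0,S1} | {S2} | {S4}.
State S1 belongs to the block {S0,S1}, which has 2 states.

2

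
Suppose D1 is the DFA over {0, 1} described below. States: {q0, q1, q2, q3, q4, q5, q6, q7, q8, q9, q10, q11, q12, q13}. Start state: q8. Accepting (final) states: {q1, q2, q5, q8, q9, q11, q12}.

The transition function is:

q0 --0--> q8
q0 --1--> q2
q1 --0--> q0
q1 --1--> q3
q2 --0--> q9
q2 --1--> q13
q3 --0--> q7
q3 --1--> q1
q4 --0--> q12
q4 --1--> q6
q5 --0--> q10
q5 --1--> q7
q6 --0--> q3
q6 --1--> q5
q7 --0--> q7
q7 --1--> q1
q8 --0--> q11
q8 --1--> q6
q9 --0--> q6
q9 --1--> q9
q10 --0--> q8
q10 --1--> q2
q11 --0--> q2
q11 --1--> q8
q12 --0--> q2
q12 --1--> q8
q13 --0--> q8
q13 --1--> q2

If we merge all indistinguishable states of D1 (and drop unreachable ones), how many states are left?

7

First remove the unreachable states {q4,q12}; 12 states remain.
Start with accepting vs non-accepting: {q1,q2,q5,q8,q9,q11} | {q0,q3,q6,q7,q10,q13}.
Split {q1,q2,q5,q8,q9,q11} by δ(·,0) → {q1,q5,q9} and {q2,q8,q11}.
Split {q1,q5,q9} by δ(·,1) → {q1,q5} and {q9}.
Split {q0,q3,q6,q7,q10,q13} by δ(·,0) → {q0,q10,q13} and {q3,q6,q7}.
On input 0, block {q2,q8,q11} splits into {q8,q11} and {q2}.
Refine {q8,q11} on symbol 0: members go to different blocks, giving {q8} and {q11}.
Stable partition: {q1,q5} | {q0,q10,q13} | {q8} | {q9} | {q3,q6,q7} | {q2} | {q11} — 7 equivalence classes.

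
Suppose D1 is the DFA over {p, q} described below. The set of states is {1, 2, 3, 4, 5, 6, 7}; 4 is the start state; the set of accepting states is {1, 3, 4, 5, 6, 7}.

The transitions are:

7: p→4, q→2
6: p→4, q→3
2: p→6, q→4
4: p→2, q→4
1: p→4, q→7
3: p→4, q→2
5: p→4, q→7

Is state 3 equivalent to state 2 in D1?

No

First remove the unreachable states {1,5,7}; 4 states remain.
P0 = {3,4,6} | {2}.
On input p, block {3,4,6} splits into {3,6} and {4}.
On input q, block {3,6} splits into {3} and {6}.
No further refinement is possible. Final partition (4 blocks): {3} | {2} | {4} | {6}.
3 and 2 end up in different blocks, so they are distinguishable. For instance, the string 'ε' is accepted from only 3.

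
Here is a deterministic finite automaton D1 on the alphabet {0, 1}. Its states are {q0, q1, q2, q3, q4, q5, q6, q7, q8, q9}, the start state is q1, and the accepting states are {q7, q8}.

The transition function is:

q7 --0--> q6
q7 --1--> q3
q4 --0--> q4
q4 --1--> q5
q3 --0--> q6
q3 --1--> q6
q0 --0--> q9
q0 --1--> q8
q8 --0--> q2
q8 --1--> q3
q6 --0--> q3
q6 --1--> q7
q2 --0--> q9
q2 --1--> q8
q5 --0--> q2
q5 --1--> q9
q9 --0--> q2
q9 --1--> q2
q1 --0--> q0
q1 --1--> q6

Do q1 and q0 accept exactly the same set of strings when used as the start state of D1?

States {q4,q5} cannot be reached from the start state, so discard them.
Initial partition by acceptance: {q7,q8} | {q0,q1,q2,q3,q6,q9}.
Split {q0,q1,q2,q3,q6,q9} by δ(·,1) → {q0,q2,q6} and {q1,q3,q9}.
No further refinement is possible. Final partition (3 blocks): {q7,q8} | {q0,q2,q6} | {q1,q3,q9}.
q1 and q0 end up in different blocks, so they are distinguishable. For instance, the string '1' is accepted from only q0.

No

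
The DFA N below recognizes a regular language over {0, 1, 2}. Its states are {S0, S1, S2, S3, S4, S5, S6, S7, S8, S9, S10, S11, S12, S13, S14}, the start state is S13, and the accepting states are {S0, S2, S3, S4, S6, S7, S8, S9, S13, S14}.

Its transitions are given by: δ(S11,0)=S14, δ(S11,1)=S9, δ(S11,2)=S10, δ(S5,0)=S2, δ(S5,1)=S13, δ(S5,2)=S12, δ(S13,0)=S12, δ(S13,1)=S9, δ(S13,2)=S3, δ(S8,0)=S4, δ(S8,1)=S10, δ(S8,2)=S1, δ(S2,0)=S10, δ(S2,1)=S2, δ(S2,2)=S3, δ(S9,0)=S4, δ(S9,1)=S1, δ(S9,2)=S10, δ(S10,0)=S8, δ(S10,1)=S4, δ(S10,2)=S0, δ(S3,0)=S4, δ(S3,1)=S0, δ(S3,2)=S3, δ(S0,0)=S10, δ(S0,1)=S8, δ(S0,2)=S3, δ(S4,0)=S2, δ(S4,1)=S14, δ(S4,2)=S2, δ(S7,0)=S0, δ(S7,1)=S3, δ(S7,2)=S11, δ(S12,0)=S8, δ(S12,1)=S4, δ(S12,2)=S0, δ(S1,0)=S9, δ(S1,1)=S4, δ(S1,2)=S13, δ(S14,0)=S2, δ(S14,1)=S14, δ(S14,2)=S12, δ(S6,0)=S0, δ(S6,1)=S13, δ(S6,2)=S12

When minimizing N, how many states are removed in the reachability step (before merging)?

4

Starting at S13 and following transitions, the reachable set is {S0, S1, S2, S3, S4, S8, S9, S10, S12, S13, S14}. That leaves S5, S6, S7, S11 unreachable — 4 in total.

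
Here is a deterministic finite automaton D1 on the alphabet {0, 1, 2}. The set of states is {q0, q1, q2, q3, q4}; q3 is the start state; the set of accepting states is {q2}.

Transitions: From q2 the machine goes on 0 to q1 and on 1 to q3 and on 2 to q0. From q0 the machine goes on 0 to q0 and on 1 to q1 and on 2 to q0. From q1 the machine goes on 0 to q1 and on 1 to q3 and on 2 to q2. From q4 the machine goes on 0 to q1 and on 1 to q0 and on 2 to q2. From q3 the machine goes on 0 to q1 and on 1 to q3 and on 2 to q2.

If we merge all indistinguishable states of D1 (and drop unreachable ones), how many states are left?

3

States {q4} cannot be reached from the start state, so discard them.
P0 = {q2} | {q0,q1,q3}.
Split {q0,q1,q3} by δ(·,2) → {q1,q3} and {q0}.
The partition is now stable with 3 blocks: {q2} | {q1,q3} | {q0}.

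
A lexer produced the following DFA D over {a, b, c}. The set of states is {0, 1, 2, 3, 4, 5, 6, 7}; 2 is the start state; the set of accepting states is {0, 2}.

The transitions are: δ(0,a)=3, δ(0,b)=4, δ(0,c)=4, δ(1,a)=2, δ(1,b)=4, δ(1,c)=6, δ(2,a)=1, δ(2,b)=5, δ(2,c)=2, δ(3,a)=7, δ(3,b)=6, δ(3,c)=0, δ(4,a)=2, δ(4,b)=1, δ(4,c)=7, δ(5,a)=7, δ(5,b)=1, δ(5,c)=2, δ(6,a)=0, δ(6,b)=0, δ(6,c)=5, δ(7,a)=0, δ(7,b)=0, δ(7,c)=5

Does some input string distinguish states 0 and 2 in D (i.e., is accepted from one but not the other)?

Yes

Start with accepting vs non-accepting: {0,2} | {1,3,4,5,6,7}.
Split {0,2} by δ(·,c) → {0} and {2}.
Refine {1,3,4,5,6,7} on symbol a: members go to different blocks, giving {1,4} and {3,5} and {6,7}.
Split {3,5} by δ(·,b) → {3} and {5}.
The partition is now stable with 6 blocks: {0} | {1,4} | {2} | {3} | {6,7} | {5}.
0 and 2 end up in different blocks, so they are distinguishable. For instance, the string 'c' is accepted from only 2.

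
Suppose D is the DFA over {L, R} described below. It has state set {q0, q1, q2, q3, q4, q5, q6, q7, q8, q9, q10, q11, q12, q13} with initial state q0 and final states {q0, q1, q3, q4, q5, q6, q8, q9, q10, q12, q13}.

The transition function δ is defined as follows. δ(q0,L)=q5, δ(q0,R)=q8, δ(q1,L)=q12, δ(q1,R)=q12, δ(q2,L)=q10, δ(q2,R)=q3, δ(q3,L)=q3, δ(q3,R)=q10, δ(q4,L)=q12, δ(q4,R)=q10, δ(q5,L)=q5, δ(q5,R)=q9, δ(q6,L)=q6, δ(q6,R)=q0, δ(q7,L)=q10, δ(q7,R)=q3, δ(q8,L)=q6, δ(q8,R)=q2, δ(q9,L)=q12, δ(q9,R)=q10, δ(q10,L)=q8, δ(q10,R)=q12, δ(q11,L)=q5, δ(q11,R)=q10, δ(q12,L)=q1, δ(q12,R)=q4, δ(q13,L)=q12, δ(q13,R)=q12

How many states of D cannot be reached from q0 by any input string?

3

No path from q0 leads to q7, q11, q13; the other 11 states are all reachable.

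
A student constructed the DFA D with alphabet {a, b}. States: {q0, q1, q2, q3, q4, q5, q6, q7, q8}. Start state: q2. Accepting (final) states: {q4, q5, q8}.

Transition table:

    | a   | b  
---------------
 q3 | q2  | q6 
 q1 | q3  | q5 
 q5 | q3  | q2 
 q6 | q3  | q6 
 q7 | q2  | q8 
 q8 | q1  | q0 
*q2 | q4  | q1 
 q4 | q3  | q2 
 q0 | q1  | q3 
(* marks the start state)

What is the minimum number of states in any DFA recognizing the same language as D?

States {q0,q7,q8} cannot be reached from the start state, so discard them.
P0 = {q4,q5} | {q1,q2,q3,q6}.
On input a, block {q1,q2,q3,q6} splits into {q1,q3,q6} and {q2}.
Refine {q1,q3,q6} on symbol a: members go to different blocks, giving {q1,q6} and {q3}.
Refine {q1,q6} on symbol b: members go to different blocks, giving {q1} and {q6}.
No further refinement is possible. Final partition (5 blocks): {q4,q5} | {q1} | {q2} | {q3} | {q6}.

5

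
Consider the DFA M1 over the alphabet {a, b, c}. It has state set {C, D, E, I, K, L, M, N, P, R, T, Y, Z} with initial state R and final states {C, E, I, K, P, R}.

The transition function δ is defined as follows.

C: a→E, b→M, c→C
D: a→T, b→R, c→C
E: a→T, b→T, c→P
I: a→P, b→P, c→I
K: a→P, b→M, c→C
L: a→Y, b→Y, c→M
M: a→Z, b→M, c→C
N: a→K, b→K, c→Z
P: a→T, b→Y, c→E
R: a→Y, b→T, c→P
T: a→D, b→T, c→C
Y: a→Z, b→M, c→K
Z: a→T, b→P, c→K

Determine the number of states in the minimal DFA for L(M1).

4

States {I,L,N} cannot be reached from the start state, so discard them.
Initial partition by acceptance: {C,E,K,P,R} | {D,M,T,Y,Z}.
On input a, block {C,E,K,P,R} splits into {E,P,R} and {C,K}.
Split {D,M,T,Y,Z} by δ(·,b) → {M,T,Y} and {D,Z}.
The partition is now stable with 4 blocks: {E,P,R} | {M,T,Y} | {C,K} | {D,Z}.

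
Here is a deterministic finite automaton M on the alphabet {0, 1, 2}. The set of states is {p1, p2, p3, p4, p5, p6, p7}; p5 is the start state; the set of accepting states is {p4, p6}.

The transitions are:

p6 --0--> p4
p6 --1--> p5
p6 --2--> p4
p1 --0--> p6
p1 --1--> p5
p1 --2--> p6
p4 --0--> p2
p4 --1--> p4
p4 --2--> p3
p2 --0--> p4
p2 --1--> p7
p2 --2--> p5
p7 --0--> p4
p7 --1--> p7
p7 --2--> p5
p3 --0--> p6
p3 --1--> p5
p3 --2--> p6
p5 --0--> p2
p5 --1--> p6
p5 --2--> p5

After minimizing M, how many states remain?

Reachable states from the start: {p2,p3,p4,p5,p6,p7}. Unreachable: {p1} — drop them.
Start with accepting vs non-accepting: {p4,p6} | {p2,p3,p5,p7}.
Split {p4,p6} by δ(·,0) → {p4} and {p6}.
Split {p2,p3,p5,p7} by δ(·,0) → {p2,p7} and {p3} and {p5}.
The partition is now stable with 5 blocks: {p4} | {p2,p7} | {p6} | {p3} | {p5}.

5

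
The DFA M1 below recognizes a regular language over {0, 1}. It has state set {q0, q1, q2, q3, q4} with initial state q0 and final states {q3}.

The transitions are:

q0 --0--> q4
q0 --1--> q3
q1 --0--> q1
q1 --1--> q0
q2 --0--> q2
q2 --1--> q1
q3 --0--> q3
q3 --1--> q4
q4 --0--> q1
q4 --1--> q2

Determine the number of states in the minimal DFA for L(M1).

Initial partition by acceptance: {q3} | {q0,q1,q2,q4}.
On input 1, block {q0,q1,q2,q4} splits into {q1,q2,q4} and {q0}.
On input 1, block {q1,q2,q4} splits into {q2,q4} and {q1}.
Refine {q2,q4} on symbol 0: members go to different blocks, giving {q2} and {q4}.
No further refinement is possible. Final partition (5 blocks): {q3} | {q2} | {q0} | {q1} | {q4}.

5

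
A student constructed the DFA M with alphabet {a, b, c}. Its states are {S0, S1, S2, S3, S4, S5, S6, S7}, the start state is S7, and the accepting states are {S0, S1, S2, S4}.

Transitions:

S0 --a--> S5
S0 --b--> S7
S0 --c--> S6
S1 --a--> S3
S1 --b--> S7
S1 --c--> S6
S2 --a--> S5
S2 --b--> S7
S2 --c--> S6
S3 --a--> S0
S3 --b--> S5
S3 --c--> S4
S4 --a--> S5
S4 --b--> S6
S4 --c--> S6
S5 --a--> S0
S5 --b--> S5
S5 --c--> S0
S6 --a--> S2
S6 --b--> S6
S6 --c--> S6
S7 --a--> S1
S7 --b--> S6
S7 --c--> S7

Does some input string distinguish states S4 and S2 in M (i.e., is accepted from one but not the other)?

No

Start with accepting vs non-accepting: {S0,S1,S2,S4} | {S3,S5,S6,S7}.
Split {S3,S5,S6,S7} by δ(·,c) → {S3,S5} and {S6,S7}.
Stable partition: {S0,S1,S2,S4} | {S3,S5} | {S6,S7} — 3 equivalence classes.
S4 and S2 lie in the same block of the stable partition, so they are equivalent — no string distinguishes them.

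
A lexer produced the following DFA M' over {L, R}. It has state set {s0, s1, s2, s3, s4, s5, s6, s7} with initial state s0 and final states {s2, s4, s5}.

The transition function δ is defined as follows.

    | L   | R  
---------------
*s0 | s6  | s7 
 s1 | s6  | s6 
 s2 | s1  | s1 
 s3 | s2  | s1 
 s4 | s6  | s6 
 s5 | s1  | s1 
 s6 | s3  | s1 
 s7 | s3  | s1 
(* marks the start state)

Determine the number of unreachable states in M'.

2

BFS from s0 reaches {s0, s1, s2, s3, s6, s7}; the 2 state(s) s4, s5 are never visited.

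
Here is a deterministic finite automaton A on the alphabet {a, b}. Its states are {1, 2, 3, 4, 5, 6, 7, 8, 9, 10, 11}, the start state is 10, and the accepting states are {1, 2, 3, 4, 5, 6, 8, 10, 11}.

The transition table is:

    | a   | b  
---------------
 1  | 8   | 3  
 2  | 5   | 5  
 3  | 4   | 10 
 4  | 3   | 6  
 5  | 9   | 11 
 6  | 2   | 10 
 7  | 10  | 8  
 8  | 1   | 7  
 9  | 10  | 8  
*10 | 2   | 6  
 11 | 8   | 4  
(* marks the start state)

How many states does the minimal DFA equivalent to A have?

All states are reachable from the start state.
Start with accepting vs non-accepting: {1,2,3,4,5,6,8,10,11} | {7,9}.
On input a, block {1,2,3,4,5,6,8,10,11} splits into {1,2,3,4,6,8,10,11} and {5}.
On input a, block {1,2,3,4,6,8,10,11} splits into {1,3,4,6,8,10,11} and {2}.
Refine {1,3,4,6,8,10,11} on symbol a: members go to different blocks, giving {1,3,4,8,11} and {6,10}.
Refine {1,3,4,8,11} on symbol b: members go to different blocks, giving {1,11} and {3,4} and {8}.
Stable partition: {1,11} | {7,9} | {5} | {2} | {6,10} | {3,4} | {8} — 7 equivalence classes.

7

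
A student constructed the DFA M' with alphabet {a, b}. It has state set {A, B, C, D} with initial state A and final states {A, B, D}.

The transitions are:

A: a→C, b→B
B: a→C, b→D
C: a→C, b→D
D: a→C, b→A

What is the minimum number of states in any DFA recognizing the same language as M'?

All states are reachable from the start state.
P0 = {A,B,D} | {C}.
The partition is now stable with 2 blocks: {A,B,D} | {C}.

2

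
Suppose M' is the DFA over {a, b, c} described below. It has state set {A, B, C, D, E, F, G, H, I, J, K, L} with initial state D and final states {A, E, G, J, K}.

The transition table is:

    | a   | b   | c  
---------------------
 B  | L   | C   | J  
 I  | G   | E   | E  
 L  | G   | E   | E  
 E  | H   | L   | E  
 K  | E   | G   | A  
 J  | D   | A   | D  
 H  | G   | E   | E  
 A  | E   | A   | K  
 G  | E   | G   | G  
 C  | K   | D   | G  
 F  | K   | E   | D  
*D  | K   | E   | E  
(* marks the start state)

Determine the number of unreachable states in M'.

BFS from D reaches {A, D, E, G, H, K, L}; the 5 state(s) B, C, F, I, J are never visited.

5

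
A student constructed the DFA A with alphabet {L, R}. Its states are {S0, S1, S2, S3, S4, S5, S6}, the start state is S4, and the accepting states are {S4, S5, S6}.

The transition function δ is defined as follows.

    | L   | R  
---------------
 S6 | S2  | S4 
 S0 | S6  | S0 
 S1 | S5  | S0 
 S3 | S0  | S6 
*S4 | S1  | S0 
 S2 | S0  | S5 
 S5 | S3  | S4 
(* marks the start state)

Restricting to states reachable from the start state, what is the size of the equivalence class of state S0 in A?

2

All states are reachable from the start state.
Initial partition by acceptance: {S4,S5,S6} | {S0,S1,S2,S3}.
Refine {S4,S5,S6} on symbol R: members go to different blocks, giving {S5,S6} and {S4}.
Split {S0,S1,S2,S3} by δ(·,L) → {S0,S1} and {S2,S3}.
The partition is now stable with 4 blocks: {S5,S6} | {S0,S1} | {S4} | {S2,S3}.
State S0 belongs to the block {S0,S1}, which has 2 states.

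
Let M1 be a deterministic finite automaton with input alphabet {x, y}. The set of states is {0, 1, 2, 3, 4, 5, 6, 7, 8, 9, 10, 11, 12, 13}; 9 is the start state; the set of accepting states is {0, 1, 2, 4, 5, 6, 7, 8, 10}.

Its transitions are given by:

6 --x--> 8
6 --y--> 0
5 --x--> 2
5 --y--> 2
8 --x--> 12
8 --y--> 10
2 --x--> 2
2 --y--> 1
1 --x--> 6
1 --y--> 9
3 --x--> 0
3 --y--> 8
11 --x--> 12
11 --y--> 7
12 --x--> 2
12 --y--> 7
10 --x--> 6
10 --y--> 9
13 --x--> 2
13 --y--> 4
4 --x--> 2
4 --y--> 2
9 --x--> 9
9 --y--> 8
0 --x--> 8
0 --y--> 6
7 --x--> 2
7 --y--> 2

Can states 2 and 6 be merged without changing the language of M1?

First remove the unreachable states {3,4,5,11,13}; 9 states remain.
P0 = {0,1,2,6,7,8,10} | {9,12}.
Refine {0,1,2,6,7,8,10} on symbol x: members go to different blocks, giving {0,1,2,6,7,10} and {8}.
Refine {0,1,2,6,7,10} on symbol x: members go to different blocks, giving {1,2,7,10} and {0,6}.
Refine {1,2,7,10} on symbol x: members go to different blocks, giving {1,10} and {2,7}.
On input x, block {9,12} splits into {9} and {12}.
Split {2,7} by δ(·,y) → {2} and {7}.
Stable partition: {1,10} | {9} | {8} | {0,6} | {2} | {12} | {7} — 7 equivalence classes.
2 and 6 end up in different blocks, so they are distinguishable. For instance, the string 'xx' is accepted from only 2.

No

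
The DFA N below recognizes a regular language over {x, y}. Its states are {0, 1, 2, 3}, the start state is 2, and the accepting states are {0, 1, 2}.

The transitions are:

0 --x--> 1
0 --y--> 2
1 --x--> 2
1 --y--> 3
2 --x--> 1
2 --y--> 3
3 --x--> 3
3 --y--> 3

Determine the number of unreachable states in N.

1

BFS from 2 reaches {1, 2, 3}; the 1 state(s) 0 are never visited.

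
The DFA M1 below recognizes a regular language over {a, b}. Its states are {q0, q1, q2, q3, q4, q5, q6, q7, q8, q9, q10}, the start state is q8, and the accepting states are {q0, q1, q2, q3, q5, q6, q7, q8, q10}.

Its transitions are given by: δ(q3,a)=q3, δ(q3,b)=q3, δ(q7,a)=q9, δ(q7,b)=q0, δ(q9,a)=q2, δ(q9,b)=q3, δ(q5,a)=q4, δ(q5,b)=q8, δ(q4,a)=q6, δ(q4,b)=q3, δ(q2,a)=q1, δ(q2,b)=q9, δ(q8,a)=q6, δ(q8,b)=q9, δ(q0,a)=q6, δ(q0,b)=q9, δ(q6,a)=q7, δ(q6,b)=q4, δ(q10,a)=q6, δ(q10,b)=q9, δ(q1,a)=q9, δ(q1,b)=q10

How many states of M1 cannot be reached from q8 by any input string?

1

BFS from q8 reaches {q0, q1, q2, q3, q4, q6, q7, q8, q9, q10}; the 1 state(s) q5 are never visited.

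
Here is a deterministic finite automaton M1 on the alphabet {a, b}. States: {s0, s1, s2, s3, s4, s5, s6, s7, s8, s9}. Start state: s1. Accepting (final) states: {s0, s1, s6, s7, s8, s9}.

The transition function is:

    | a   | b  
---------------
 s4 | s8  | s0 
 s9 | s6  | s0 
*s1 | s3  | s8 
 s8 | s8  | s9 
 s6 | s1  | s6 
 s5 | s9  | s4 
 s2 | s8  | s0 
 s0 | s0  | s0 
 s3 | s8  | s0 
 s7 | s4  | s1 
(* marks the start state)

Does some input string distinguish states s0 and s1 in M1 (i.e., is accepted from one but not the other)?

States {s2,s4,s5,s7} cannot be reached from the start state, so discard them.
P0 = {s0,s1,s6,s8,s9} | {s3}.
On input a, block {s0,s1,s6,s8,s9} splits into {s0,s6,s8,s9} and {s1}.
Refine {s0,s6,s8,s9} on symbol a: members go to different blocks, giving {s0,s8,s9} and {s6}.
Split {s0,s8,s9} by δ(·,a) → {s0,s8} and {s9}.
On input b, block {s0,s8} splits into {s0} and {s8}.
Stable partition: {s0} | {s3} | {s1} | {s6} | {s9} | {s8} — 6 equivalence classes.
s0 and s1 end up in different blocks, so they are distinguishable. For instance, the string 'a' is accepted from only s0.

Yes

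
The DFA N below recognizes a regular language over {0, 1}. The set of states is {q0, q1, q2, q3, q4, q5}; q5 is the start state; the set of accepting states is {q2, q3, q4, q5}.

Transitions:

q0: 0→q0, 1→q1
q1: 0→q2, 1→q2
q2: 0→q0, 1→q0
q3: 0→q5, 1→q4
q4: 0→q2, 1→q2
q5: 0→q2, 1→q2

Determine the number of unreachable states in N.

BFS from q5 reaches {q0, q1, q2, q5}; the 2 state(s) q3, q4 are never visited.

2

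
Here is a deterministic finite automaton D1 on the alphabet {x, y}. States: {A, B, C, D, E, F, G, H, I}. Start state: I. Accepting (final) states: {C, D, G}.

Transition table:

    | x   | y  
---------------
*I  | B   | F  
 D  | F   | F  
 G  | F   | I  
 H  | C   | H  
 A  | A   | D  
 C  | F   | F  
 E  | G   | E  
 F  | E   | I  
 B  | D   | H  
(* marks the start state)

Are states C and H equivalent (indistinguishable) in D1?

Reachable states from the start: {B,C,D,E,F,G,H,I}. Unreachable: {A} — drop them.
Start with accepting vs non-accepting: {C,D,G} | {B,E,F,H,I}.
On input x, block {B,E,F,H,I} splits into {B,E,H} and {F,I}.
No further refinement is possible. Final partition (3 blocks): {C,D,G} | {B,E,H} | {F,I}.
C and H end up in different blocks, so they are distinguishable. For instance, the string 'ε' is accepted from only C.

No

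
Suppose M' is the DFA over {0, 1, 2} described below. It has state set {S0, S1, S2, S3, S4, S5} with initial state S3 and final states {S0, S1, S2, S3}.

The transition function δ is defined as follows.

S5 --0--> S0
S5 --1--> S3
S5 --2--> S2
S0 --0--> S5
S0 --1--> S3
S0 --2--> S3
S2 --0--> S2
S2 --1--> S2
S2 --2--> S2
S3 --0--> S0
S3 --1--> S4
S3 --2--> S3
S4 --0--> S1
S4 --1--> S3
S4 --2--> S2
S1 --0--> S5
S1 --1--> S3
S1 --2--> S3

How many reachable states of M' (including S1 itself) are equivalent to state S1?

2

Every state is reachable, so we keep all 6.
Start with accepting vs non-accepting: {S0,S1,S2,S3} | {S4,S5}.
On input 0, block {S0,S1,S2,S3} splits into {S0,S1} and {S2,S3}.
On input 0, block {S2,S3} splits into {S2} and {S3}.
No further refinement is possible. Final partition (4 blocks): {S0,S1} | {S4,S5} | {S2} | {S3}.
The equivalence class containing S1 is {S0,S1}, of size 2.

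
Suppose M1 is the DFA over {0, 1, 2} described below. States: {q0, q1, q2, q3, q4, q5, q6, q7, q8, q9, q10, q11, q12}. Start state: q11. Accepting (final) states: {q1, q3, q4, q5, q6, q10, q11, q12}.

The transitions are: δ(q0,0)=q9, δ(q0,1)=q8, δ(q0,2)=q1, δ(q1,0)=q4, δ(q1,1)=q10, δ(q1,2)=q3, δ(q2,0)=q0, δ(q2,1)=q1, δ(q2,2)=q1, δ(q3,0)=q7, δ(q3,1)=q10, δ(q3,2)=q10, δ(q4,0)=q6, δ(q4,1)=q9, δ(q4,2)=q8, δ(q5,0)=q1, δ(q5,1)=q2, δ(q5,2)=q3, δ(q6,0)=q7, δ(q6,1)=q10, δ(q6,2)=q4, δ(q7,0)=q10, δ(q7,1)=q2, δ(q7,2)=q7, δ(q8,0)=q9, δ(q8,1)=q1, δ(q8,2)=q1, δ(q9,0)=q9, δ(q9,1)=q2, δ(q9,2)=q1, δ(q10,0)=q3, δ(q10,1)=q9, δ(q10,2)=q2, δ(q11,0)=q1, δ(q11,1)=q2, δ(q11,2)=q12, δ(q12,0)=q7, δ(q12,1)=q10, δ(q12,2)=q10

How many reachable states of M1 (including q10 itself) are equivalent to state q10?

2

States {q5} cannot be reached from the start state, so discard them.
Initial partition by acceptance: {q1,q3,q4,q6,q10,q11,q12} | {q0,q2,q7,q8,q9}.
On input 0, block {q1,q3,q4,q6,q10,q11,q12} splits into {q1,q4,q10,q11} and {q3,q6,q12}.
On input 0, block {q1,q4,q10,q11} splits into {q1,q11} and {q4,q10}.
On input 0, block {q1,q11} splits into {q1} and {q11}.
Split {q0,q2,q7,q8,q9} by δ(·,0) → {q0,q2,q8,q9} and {q7}.
Refine {q0,q2,q8,q9} on symbol 1: members go to different blocks, giving {q0,q9} and {q2,q8}.
The partition is now stable with 7 blocks: {q1} | {q0,q9} | {q3,q6,q12} | {q4,q10} | {q11} | {q7} | {q2,q8}.
The equivalence class containing q10 is {q4,q10}, of size 2.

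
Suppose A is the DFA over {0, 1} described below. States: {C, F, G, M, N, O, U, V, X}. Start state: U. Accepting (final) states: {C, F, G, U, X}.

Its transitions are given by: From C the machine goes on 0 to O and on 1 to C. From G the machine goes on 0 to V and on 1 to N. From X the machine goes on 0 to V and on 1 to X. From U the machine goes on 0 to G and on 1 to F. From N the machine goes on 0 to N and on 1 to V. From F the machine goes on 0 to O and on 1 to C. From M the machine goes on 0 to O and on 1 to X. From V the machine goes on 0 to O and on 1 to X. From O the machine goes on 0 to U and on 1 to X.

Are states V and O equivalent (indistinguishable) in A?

Reachable states from the start: {C,F,G,N,O,U,V,X}. Unreachable: {M} — drop them.
Start with accepting vs non-accepting: {C,F,G,U,X} | {N,O,V}.
On input 0, block {C,F,G,U,X} splits into {C,F,G,X} and {U}.
Refine {C,F,G,X} on symbol 1: members go to different blocks, giving {C,F,X} and {G}.
On input 0, block {N,O,V} splits into {N,V} and {O}.
On input 0, block {C,F,X} splits into {C,F} and {X}.
Split {N,V} by δ(·,0) → {N} and {V}.
The partition is now stable with 7 blocks: {C,F} | {N} | {U} | {G} | {O} | {X} | {V}.
V and O end up in different blocks, so they are distinguishable. For instance, the string '0' is accepted from only O.

No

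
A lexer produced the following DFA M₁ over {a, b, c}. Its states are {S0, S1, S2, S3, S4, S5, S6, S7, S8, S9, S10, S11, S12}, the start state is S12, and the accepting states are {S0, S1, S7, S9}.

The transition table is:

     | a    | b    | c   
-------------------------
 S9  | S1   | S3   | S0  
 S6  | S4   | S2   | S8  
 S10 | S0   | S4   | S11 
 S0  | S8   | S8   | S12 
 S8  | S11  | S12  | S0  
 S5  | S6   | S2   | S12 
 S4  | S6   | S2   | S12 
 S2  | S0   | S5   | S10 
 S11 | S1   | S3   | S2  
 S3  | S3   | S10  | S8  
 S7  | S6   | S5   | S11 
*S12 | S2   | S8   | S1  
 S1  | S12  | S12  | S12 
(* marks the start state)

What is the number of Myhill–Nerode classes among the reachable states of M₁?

4

Reachable states from the start: {S0,S1,S2,S3,S4,S5,S6,S8,S10,S11,S12}. Unreachable: {S7,S9} — drop them.
Initial partition by acceptance: {S0,S1} | {S2,S3,S4,S5,S6,S8,S10,S11,S12}.
On input a, block {S2,S3,S4,S5,S6,S8,S10,S11,S12} splits into {S3,S4,S5,S6,S8,S12} and {S2,S10,S11}.
Split {S3,S4,S5,S6,S8,S12} by δ(·,a) → {S3,S4,S5,S6} and {S8,S12}.
No further refinement is possible. Final partition (4 blocks): {S0,S1} | {S3,S4,S5,S6} | {S2,S10,S11} | {S8,S12}.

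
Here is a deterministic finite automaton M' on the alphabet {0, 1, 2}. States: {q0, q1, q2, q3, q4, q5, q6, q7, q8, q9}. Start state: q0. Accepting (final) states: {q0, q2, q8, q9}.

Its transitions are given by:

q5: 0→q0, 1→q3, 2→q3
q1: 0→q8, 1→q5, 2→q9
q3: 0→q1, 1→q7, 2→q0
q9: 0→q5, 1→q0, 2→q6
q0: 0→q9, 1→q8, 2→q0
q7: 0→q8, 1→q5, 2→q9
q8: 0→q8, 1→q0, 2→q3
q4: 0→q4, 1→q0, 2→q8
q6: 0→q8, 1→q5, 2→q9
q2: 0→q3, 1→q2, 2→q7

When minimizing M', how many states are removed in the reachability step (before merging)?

2

BFS from q0 reaches {q0, q1, q3, q5, q6, q7, q8, q9}; the 2 state(s) q2, q4 are never visited.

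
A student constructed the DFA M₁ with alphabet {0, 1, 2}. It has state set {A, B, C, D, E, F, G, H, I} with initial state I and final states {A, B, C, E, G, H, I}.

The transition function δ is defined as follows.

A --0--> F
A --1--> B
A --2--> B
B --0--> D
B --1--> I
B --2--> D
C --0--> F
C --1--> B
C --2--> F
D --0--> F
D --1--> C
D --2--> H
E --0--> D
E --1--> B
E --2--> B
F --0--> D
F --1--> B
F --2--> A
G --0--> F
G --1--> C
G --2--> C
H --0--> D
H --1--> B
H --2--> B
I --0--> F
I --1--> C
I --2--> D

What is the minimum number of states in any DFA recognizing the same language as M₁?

First remove the unreachable states {E,G}; 7 states remain.
P0 = {A,B,C,H,I} | {D,F}.
Split {A,B,C,H,I} by δ(·,2) → {B,C,I} and {A,H}.
The partition is now stable with 3 blocks: {B,C,I} | {D,F} | {A,H}.

3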